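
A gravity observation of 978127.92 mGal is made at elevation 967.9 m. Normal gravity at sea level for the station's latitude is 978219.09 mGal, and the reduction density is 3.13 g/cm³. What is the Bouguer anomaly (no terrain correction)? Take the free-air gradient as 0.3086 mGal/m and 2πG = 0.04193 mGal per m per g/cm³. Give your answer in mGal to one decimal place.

Free-air correction = 0.3086 × 967.9 = 298.69 mGal
Free-air anomaly = 978127.92 − 978219.09 + (298.69) = 207.52 mGal
Bouguer slab correction = 0.04193 × 3.13 × 967.9 = 127.03 mGal
Simple Bouguer anomaly = 207.52 − (127.03) = 80.49 mGal

80.5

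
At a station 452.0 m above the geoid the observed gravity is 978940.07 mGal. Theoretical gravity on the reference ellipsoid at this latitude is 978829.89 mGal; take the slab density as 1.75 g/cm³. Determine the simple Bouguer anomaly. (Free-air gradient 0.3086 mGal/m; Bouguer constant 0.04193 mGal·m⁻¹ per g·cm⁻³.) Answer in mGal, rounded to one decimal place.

Free-air correction = 0.3086 × 452.0 = 139.49 mGal
Free-air anomaly = 978940.07 − 978829.89 + (139.49) = 249.67 mGal
Bouguer slab correction = 0.04193 × 1.75 × 452.0 = 33.17 mGal
Simple Bouguer anomaly = 249.67 − (33.17) = 216.50 mGal

216.5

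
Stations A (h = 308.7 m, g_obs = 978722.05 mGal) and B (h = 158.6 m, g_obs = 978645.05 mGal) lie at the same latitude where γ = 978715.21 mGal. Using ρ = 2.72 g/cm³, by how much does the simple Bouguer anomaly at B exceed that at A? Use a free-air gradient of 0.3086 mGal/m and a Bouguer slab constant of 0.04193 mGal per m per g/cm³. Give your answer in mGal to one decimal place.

Δg_SB(A) = 978722.05 − 978715.21 + 0.3086×308.7 − 0.04193×2.72×308.7 = 66.90 mGal
Δg_SB(B) = 978645.05 − 978715.21 + 0.3086×158.6 − 0.04193×2.72×158.6 = -39.30 mGal
Difference = -39.30 − (66.90) = -106.20 mGal

-106.2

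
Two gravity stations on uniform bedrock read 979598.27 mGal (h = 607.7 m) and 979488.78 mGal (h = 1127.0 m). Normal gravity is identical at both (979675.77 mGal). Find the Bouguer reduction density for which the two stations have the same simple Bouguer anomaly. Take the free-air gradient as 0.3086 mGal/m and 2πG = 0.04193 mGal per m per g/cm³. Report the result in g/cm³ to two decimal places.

2.33

Δg_obs = 979488.78 − 979598.27 = -109.49 mGal over Δh = 1127.0 − 607.7 = 519.3 m
Equal Bouguer anomalies ⇒ Δg_obs + (0.3086 − 0.04193ρ)·Δh = 0
0.3086 − 0.04193ρ = −Δg_obs/Δh = 0.21084
ρ = (0.3086 − 0.21084) / 0.04193 = 2.33 g/cm³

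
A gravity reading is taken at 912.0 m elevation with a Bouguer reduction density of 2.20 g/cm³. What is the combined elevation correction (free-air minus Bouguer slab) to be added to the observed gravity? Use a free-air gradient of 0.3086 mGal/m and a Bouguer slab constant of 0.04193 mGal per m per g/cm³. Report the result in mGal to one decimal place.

197.3

Combined gradient = 0.3086 − 0.04193 × 2.20 = 0.2163540 mGal/m
Combined elevation correction = 0.2163540 × 912.0 = 197.3 mGal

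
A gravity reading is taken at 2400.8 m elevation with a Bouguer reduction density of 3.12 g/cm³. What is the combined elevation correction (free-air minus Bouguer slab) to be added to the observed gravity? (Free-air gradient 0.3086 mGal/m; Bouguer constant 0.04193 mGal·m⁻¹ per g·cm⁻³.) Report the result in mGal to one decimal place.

Combined gradient = 0.3086 − 0.04193 × 3.12 = 0.1777784 mGal/m
Combined elevation correction = 0.1777784 × 2400.8 = 426.8 mGal

426.8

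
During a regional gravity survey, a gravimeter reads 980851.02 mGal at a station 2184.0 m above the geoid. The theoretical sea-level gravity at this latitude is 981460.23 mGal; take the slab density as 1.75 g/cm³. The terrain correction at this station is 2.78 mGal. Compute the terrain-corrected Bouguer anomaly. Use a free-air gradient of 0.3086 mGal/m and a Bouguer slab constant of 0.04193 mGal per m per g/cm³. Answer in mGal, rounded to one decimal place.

Free-air correction = 0.3086 × 2184.0 = 673.98 mGal
Free-air anomaly = 980851.02 − 981460.23 + (673.98) = 64.77 mGal
Bouguer slab correction = 0.04193 × 1.75 × 2184.0 = 160.26 mGal
Simple Bouguer anomaly = 64.77 − (160.26) = -95.49 mGal
Complete Bouguer anomaly = -95.49 + 2.78 = -92.71 mGal

-92.7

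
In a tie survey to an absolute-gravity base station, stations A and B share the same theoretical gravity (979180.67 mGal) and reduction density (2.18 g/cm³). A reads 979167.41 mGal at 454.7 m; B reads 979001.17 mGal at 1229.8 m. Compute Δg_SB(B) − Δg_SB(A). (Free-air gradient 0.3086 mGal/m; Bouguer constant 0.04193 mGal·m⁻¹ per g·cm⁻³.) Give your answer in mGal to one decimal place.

Δg_SB(A) = 979167.41 − 979180.67 + 0.3086×454.7 − 0.04193×2.18×454.7 = 85.50 mGal
Δg_SB(B) = 979001.17 − 979180.67 + 0.3086×1229.8 − 0.04193×2.18×1229.8 = 87.60 mGal
Difference = 87.60 − (85.50) = 2.10 mGal

2.1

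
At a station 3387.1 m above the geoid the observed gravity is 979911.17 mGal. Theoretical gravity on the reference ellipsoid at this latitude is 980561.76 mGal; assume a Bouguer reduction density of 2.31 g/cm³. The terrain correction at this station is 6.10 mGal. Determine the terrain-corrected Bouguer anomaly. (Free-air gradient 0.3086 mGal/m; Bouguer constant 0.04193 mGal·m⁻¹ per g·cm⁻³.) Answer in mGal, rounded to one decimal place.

72.7

Free-air correction = 0.3086 × 3387.1 = 1045.26 mGal
Free-air anomaly = 979911.17 − 980561.76 + (1045.26) = 394.67 mGal
Bouguer slab correction = 0.04193 × 2.31 × 3387.1 = 328.07 mGal
Simple Bouguer anomaly = 394.67 − (328.07) = 66.60 mGal
Complete Bouguer anomaly = 66.60 + 6.10 = 72.70 mGal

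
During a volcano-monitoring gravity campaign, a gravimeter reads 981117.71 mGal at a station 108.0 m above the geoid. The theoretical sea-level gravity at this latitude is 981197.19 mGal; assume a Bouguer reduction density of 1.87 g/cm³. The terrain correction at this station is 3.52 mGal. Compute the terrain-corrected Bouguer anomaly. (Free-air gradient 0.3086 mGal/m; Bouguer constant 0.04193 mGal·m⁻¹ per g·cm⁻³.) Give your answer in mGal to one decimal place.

-51.1

Free-air correction = 0.3086 × 108.0 = 33.33 mGal
Free-air anomaly = 981117.71 − 981197.19 + (33.33) = -46.15 mGal
Bouguer slab correction = 0.04193 × 1.87 × 108.0 = 8.47 mGal
Simple Bouguer anomaly = -46.15 − (8.47) = -54.62 mGal
Complete Bouguer anomaly = -54.62 + 3.52 = -51.10 mGal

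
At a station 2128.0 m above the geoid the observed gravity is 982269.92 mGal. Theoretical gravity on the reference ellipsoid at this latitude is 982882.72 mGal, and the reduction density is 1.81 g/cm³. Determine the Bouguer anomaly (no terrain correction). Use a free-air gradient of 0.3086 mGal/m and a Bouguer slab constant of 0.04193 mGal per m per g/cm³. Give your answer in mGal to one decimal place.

-117.6

Free-air correction = 0.3086 × 2128.0 = 656.70 mGal
Free-air anomaly = 982269.92 − 982882.72 + (656.70) = 43.90 mGal
Bouguer slab correction = 0.04193 × 1.81 × 2128.0 = 161.50 mGal
Simple Bouguer anomaly = 43.90 − (161.50) = -117.60 mGal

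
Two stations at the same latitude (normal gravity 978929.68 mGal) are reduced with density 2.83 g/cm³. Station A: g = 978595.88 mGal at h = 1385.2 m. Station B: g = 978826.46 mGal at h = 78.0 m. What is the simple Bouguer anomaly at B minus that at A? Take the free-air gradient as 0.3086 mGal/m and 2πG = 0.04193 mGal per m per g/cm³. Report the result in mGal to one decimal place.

-17.7

Δg_SB(A) = 978595.88 − 978929.68 + 0.3086×1385.2 − 0.04193×2.83×1385.2 = -70.70 mGal
Δg_SB(B) = 978826.46 − 978929.68 + 0.3086×78.0 − 0.04193×2.83×78.0 = -88.40 mGal
Difference = -88.40 − (-70.70) = -17.70 mGal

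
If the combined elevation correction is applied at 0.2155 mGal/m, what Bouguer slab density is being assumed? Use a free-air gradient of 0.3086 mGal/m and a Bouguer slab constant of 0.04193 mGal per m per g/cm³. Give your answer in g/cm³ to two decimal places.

0.2155 = 0.3086 − 0.04193 × ρ
ρ = (0.3086 − 0.2155) / 0.04193 = 2.22 g/cm³

2.22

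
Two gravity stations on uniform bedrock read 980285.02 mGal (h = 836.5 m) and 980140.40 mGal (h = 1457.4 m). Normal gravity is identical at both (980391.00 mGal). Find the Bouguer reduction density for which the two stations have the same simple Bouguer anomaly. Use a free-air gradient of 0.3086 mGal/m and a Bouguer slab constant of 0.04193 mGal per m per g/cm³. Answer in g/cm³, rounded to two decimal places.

1.80

Δg_obs = 980140.40 − 980285.02 = -144.62 mGal over Δh = 1457.4 − 836.5 = 620.9 m
Equal Bouguer anomalies ⇒ Δg_obs + (0.3086 − 0.04193ρ)·Δh = 0
0.3086 − 0.04193ρ = −Δg_obs/Δh = 0.23292
ρ = (0.3086 − 0.23292) / 0.04193 = 1.80 g/cm³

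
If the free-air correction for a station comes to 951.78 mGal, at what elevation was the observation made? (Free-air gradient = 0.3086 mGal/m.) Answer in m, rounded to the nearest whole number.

h = 951.78 / 0.3086 = 3084.19 m

3084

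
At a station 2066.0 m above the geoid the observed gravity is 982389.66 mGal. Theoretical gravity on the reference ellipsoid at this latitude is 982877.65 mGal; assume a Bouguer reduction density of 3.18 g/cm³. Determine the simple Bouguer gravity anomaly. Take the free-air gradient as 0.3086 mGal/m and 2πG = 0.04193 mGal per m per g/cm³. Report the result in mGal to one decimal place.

-125.9

Free-air correction = 0.3086 × 2066.0 = 637.57 mGal
Free-air anomaly = 982389.66 − 982877.65 + (637.57) = 149.58 mGal
Bouguer slab correction = 0.04193 × 3.18 × 2066.0 = 275.48 mGal
Simple Bouguer anomaly = 149.58 − (275.48) = -125.90 mGal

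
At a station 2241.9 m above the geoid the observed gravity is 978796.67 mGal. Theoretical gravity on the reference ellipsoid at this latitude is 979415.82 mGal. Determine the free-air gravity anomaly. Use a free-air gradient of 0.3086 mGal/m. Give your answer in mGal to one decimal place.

72.7

Free-air correction = 0.3086 × 2241.9 = 691.85 mGal
Free-air anomaly = 978796.67 − 979415.82 + (691.85) = 72.70 mGal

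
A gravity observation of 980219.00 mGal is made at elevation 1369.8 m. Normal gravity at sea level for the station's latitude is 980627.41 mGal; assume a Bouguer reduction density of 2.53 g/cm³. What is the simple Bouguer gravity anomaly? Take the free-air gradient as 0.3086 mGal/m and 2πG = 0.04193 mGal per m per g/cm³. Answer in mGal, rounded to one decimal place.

-131.0

Free-air correction = 0.3086 × 1369.8 = 422.72 mGal
Free-air anomaly = 980219.00 − 980627.41 + (422.72) = 14.31 mGal
Bouguer slab correction = 0.04193 × 2.53 × 1369.8 = 145.31 mGal
Simple Bouguer anomaly = 14.31 − (145.31) = -131.00 mGal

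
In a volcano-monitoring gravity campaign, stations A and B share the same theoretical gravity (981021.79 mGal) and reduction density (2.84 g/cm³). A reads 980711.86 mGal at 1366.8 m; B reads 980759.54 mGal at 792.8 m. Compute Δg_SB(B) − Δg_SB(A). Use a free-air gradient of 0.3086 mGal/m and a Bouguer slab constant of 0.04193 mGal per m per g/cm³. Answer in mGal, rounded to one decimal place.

-61.1

Δg_SB(A) = 980711.86 − 981021.79 + 0.3086×1366.8 − 0.04193×2.84×1366.8 = -50.90 mGal
Δg_SB(B) = 980759.54 − 981021.79 + 0.3086×792.8 − 0.04193×2.84×792.8 = -112.00 mGal
Difference = -112.00 − (-50.90) = -61.10 mGal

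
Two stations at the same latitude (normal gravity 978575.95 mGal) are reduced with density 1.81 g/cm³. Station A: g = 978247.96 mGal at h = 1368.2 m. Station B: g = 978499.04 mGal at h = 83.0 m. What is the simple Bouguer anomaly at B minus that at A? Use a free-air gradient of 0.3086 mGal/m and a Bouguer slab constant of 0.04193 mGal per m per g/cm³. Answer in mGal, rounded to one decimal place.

Δg_SB(A) = 978247.96 − 978575.95 + 0.3086×1368.2 − 0.04193×1.81×1368.2 = -9.60 mGal
Δg_SB(B) = 978499.04 − 978575.95 + 0.3086×83.0 − 0.04193×1.81×83.0 = -57.60 mGal
Difference = -57.60 − (-9.60) = -48.00 mGal

-48.0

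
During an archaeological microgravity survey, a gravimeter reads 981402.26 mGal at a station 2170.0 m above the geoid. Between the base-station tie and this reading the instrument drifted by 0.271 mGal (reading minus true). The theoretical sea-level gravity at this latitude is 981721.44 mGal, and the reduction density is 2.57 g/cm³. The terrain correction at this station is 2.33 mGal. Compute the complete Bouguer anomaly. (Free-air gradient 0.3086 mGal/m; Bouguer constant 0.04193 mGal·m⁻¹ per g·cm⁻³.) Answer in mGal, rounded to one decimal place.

Drift-corrected reading = 981402.26 − (0.271) = 981401.989 mGal
Free-air correction = 0.3086 × 2170.0 = 669.66 mGal
Free-air anomaly = 981401.989 − 981721.44 + (669.66) = 350.209 mGal
Bouguer slab correction = 0.04193 × 2.57 × 2170.0 = 233.84 mGal
Simple Bouguer anomaly = 350.209 − (233.84) = 116.369 mGal
Complete Bouguer anomaly = 116.369 + 2.33 = 118.699 mGal

118.7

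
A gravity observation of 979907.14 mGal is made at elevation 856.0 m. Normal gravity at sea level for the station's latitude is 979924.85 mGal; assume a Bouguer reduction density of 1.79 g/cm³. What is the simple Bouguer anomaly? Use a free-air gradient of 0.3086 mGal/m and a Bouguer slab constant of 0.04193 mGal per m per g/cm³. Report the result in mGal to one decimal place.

182.2

Free-air correction = 0.3086 × 856.0 = 264.16 mGal
Free-air anomaly = 979907.14 − 979924.85 + (264.16) = 246.45 mGal
Bouguer slab correction = 0.04193 × 1.79 × 856.0 = 64.25 mGal
Simple Bouguer anomaly = 246.45 − (64.25) = 182.20 mGal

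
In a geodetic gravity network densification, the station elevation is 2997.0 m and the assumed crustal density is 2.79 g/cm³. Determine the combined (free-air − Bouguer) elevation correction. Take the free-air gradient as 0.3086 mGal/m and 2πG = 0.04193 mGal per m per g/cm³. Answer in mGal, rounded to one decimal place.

Combined gradient = 0.3086 − 0.04193 × 2.79 = 0.1916153 mGal/m
Combined elevation correction = 0.1916153 × 2997.0 = 574.3 mGal

574.3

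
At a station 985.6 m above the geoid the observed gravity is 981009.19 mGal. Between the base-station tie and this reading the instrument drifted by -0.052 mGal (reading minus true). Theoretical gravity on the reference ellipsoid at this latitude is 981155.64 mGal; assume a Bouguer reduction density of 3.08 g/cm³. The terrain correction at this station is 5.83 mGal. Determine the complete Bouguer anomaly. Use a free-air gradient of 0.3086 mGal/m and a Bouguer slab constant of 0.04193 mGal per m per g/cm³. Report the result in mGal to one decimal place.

Drift-corrected reading = 981009.19 − (-0.052) = 981009.242 mGal
Free-air correction = 0.3086 × 985.6 = 304.16 mGal
Free-air anomaly = 981009.242 − 981155.64 + (304.16) = 157.762 mGal
Bouguer slab correction = 0.04193 × 3.08 × 985.6 = 127.28 mGal
Simple Bouguer anomaly = 157.762 − (127.28) = 30.482 mGal
Complete Bouguer anomaly = 30.482 + 5.83 = 36.312 mGal

36.3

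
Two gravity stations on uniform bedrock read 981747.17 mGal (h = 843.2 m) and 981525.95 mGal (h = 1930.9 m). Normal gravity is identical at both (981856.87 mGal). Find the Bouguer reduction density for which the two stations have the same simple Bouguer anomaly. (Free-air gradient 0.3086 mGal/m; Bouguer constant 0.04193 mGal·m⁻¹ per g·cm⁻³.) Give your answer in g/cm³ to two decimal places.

Δg_obs = 981525.95 − 981747.17 = -221.22 mGal over Δh = 1930.9 − 843.2 = 1087.7 m
Equal Bouguer anomalies ⇒ Δg_obs + (0.3086 − 0.04193ρ)·Δh = 0
0.3086 − 0.04193ρ = −Δg_obs/Δh = 0.20338
ρ = (0.3086 − 0.20338) / 0.04193 = 2.51 g/cm³

2.51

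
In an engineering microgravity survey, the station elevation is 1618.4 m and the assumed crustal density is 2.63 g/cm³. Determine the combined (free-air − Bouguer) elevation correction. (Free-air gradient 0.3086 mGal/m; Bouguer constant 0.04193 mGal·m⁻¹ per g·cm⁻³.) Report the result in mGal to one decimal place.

321.0

Combined gradient = 0.3086 − 0.04193 × 2.63 = 0.1983241 mGal/m
Combined elevation correction = 0.1983241 × 1618.4 = 321.0 mGal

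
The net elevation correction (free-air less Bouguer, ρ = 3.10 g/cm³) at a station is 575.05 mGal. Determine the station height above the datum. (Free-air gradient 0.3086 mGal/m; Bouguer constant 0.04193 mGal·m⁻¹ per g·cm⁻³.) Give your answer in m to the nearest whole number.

Combined gradient = 0.3086 − 0.04193 × 3.10 = 0.1786170 mGal/m
h = 575.05 / 0.1786170 = 3219.46 m

3219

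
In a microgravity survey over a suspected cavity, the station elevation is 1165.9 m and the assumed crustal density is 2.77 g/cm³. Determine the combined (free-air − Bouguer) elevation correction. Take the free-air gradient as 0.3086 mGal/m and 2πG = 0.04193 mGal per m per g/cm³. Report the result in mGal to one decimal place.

224.4

Combined gradient = 0.3086 − 0.04193 × 2.77 = 0.1924539 mGal/m
Combined elevation correction = 0.1924539 × 1165.9 = 224.4 mGal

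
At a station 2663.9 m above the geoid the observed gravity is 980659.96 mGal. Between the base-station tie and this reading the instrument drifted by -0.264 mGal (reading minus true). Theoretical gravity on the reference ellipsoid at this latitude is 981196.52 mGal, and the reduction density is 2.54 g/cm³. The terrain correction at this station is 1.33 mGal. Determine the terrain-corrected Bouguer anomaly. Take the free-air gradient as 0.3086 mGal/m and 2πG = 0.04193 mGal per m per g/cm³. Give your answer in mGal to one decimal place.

Drift-corrected reading = 980659.96 − (-0.264) = 980660.224 mGal
Free-air correction = 0.3086 × 2663.9 = 822.08 mGal
Free-air anomaly = 980660.224 − 981196.52 + (822.08) = 285.784 mGal
Bouguer slab correction = 0.04193 × 2.54 × 2663.9 = 283.71 mGal
Simple Bouguer anomaly = 285.784 − (283.71) = 2.074 mGal
Complete Bouguer anomaly = 2.074 + 1.33 = 3.404 mGal

3.4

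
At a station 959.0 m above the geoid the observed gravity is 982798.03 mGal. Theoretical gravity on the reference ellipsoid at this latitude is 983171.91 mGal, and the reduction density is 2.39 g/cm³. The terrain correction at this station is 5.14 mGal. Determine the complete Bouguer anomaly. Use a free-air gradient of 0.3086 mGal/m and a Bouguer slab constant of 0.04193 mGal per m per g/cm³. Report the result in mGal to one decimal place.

-168.9

Free-air correction = 0.3086 × 959.0 = 295.95 mGal
Free-air anomaly = 982798.03 − 983171.91 + (295.95) = -77.93 mGal
Bouguer slab correction = 0.04193 × 2.39 × 959.0 = 96.10 mGal
Simple Bouguer anomaly = -77.93 − (96.10) = -174.03 mGal
Complete Bouguer anomaly = -174.03 + 5.14 = -168.89 mGal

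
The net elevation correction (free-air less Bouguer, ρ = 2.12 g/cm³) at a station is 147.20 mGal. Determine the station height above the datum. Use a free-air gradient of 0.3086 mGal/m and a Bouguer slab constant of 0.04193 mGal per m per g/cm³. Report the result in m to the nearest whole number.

Combined gradient = 0.3086 − 0.04193 × 2.12 = 0.2197084 mGal/m
h = 147.20 / 0.2197084 = 669.98 m

670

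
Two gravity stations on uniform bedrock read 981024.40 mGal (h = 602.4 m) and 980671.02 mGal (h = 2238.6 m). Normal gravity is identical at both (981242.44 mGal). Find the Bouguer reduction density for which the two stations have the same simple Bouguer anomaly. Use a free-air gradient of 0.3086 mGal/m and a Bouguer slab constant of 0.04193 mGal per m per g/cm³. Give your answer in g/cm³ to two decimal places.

2.21

Δg_obs = 980671.02 − 981024.40 = -353.38 mGal over Δh = 2238.6 − 602.4 = 1636.2 m
Equal Bouguer anomalies ⇒ Δg_obs + (0.3086 − 0.04193ρ)·Δh = 0
0.3086 − 0.04193ρ = −Δg_obs/Δh = 0.21598
ρ = (0.3086 − 0.21598) / 0.04193 = 2.21 g/cm³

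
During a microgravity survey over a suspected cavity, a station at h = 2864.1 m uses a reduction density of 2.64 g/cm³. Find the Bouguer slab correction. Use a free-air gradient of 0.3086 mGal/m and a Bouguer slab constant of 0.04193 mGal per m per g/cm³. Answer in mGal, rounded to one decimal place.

317.0

Bouguer slab correction = 0.04193 × 2.64 × 2864.1 = 317.0 mGal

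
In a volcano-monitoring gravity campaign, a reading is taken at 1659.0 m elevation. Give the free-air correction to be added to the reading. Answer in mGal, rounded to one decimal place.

Free-air correction = 0.3086 × 1659.0 = 512.0 mGal

512.0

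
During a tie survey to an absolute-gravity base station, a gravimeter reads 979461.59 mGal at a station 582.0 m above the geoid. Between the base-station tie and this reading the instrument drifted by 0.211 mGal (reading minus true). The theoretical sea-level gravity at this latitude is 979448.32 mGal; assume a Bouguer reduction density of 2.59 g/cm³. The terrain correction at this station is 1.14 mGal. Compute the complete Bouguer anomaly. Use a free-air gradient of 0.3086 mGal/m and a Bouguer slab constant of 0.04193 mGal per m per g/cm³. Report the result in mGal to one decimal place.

Drift-corrected reading = 979461.59 − (0.211) = 979461.379 mGal
Free-air correction = 0.3086 × 582.0 = 179.61 mGal
Free-air anomaly = 979461.379 − 979448.32 + (179.61) = 192.669 mGal
Bouguer slab correction = 0.04193 × 2.59 × 582.0 = 63.20 mGal
Simple Bouguer anomaly = 192.669 − (63.20) = 129.469 mGal
Complete Bouguer anomaly = 129.469 + 1.14 = 130.609 mGal

130.6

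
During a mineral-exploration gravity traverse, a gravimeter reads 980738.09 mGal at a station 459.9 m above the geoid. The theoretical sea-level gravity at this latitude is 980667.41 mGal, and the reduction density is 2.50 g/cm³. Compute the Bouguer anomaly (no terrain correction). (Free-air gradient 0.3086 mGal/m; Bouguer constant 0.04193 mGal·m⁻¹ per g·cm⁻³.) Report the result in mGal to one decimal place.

Free-air correction = 0.3086 × 459.9 = 141.93 mGal
Free-air anomaly = 980738.09 − 980667.41 + (141.93) = 212.61 mGal
Bouguer slab correction = 0.04193 × 2.50 × 459.9 = 48.21 mGal
Simple Bouguer anomaly = 212.61 − (48.21) = 164.40 mGal

164.4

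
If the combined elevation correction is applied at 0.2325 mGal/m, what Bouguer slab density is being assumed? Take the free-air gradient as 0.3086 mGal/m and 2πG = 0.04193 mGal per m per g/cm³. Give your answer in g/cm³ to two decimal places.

1.81

0.2325 = 0.3086 − 0.04193 × ρ
ρ = (0.3086 − 0.2325) / 0.04193 = 1.81 g/cm³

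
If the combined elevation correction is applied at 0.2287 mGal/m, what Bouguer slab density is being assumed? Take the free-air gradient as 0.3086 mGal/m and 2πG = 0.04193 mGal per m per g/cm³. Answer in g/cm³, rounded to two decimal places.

1.91

0.2287 = 0.3086 − 0.04193 × ρ
ρ = (0.3086 − 0.2287) / 0.04193 = 1.91 g/cm³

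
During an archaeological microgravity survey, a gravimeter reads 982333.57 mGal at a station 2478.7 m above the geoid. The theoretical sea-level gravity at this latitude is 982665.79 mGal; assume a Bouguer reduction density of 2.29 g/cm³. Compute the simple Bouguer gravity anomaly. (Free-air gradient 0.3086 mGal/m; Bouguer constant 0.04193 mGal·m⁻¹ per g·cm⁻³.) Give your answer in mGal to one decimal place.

Free-air correction = 0.3086 × 2478.7 = 764.93 mGal
Free-air anomaly = 982333.57 − 982665.79 + (764.93) = 432.71 mGal
Bouguer slab correction = 0.04193 × 2.29 × 2478.7 = 238.00 mGal
Simple Bouguer anomaly = 432.71 − (238.00) = 194.71 mGal

194.7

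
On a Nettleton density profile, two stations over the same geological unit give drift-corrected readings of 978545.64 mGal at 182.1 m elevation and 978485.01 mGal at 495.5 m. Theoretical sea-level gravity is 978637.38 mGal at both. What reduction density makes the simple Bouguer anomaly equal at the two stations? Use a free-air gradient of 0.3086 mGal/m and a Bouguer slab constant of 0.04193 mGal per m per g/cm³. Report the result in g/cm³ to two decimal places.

Δg_obs = 978485.01 − 978545.64 = -60.63 mGal over Δh = 495.5 − 182.1 = 313.4 m
Equal Bouguer anomalies ⇒ Δg_obs + (0.3086 − 0.04193ρ)·Δh = 0
0.3086 − 0.04193ρ = −Δg_obs/Δh = 0.19346
ρ = (0.3086 − 0.19346) / 0.04193 = 2.75 g/cm³

2.75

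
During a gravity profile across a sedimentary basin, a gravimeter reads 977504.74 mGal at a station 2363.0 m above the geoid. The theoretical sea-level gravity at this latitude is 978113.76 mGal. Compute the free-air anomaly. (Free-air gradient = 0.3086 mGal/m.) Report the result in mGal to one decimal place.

Free-air correction = 0.3086 × 2363.0 = 729.22 mGal
Free-air anomaly = 977504.74 − 978113.76 + (729.22) = 120.20 mGal

120.2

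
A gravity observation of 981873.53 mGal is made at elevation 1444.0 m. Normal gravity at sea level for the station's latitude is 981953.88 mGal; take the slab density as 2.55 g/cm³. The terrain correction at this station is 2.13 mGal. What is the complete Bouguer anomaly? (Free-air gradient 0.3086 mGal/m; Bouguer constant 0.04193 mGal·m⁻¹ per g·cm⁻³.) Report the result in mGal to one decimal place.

Free-air correction = 0.3086 × 1444.0 = 445.62 mGal
Free-air anomaly = 981873.53 − 981953.88 + (445.62) = 365.27 mGal
Bouguer slab correction = 0.04193 × 2.55 × 1444.0 = 154.39 mGal
Simple Bouguer anomaly = 365.27 − (154.39) = 210.88 mGal
Complete Bouguer anomaly = 210.88 + 2.13 = 213.01 mGal

213.0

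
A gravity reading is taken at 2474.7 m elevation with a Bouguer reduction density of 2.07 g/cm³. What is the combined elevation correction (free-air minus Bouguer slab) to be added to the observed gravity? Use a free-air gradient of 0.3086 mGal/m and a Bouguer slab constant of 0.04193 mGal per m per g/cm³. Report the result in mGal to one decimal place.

548.9

Combined gradient = 0.3086 − 0.04193 × 2.07 = 0.2218049 mGal/m
Combined elevation correction = 0.2218049 × 2474.7 = 548.9 mGal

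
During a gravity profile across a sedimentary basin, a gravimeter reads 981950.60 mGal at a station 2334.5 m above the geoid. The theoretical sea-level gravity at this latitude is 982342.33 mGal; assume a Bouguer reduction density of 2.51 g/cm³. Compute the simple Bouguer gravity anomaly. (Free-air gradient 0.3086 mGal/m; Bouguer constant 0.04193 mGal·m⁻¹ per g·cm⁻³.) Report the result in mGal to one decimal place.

83.0

Free-air correction = 0.3086 × 2334.5 = 720.43 mGal
Free-air anomaly = 981950.60 − 982342.33 + (720.43) = 328.70 mGal
Bouguer slab correction = 0.04193 × 2.51 × 2334.5 = 245.69 mGal
Simple Bouguer anomaly = 328.70 − (245.69) = 83.01 mGal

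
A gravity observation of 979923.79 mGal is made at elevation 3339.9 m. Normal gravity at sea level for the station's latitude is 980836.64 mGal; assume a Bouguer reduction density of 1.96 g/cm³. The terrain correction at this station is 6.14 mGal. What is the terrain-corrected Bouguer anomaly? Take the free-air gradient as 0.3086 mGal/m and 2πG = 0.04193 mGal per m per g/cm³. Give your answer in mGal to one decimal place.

Free-air correction = 0.3086 × 3339.9 = 1030.69 mGal
Free-air anomaly = 979923.79 − 980836.64 + (1030.69) = 117.84 mGal
Bouguer slab correction = 0.04193 × 1.96 × 3339.9 = 274.48 mGal
Simple Bouguer anomaly = 117.84 − (274.48) = -156.64 mGal
Complete Bouguer anomaly = -156.64 + 6.14 = -150.50 mGal

-150.5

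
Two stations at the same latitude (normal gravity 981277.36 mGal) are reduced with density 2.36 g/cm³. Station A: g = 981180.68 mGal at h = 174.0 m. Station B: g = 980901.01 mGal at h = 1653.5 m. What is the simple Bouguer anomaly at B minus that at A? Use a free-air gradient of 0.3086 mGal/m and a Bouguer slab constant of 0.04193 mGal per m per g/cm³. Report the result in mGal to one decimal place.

30.5

Δg_SB(A) = 981180.68 − 981277.36 + 0.3086×174.0 − 0.04193×2.36×174.0 = -60.20 mGal
Δg_SB(B) = 980901.01 − 981277.36 + 0.3086×1653.5 − 0.04193×2.36×1653.5 = -29.70 mGal
Difference = -29.70 − (-60.20) = 30.50 mGal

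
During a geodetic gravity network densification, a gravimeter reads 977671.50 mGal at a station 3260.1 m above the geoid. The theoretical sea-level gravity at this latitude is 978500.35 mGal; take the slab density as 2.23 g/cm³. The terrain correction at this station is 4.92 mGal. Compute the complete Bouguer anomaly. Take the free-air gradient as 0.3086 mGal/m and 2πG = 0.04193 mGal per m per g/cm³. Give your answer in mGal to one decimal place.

-122.7

Free-air correction = 0.3086 × 3260.1 = 1006.07 mGal
Free-air anomaly = 977671.50 − 978500.35 + (1006.07) = 177.22 mGal
Bouguer slab correction = 0.04193 × 2.23 × 3260.1 = 304.83 mGal
Simple Bouguer anomaly = 177.22 − (304.83) = -127.61 mGal
Complete Bouguer anomaly = -127.61 + 4.92 = -122.69 mGal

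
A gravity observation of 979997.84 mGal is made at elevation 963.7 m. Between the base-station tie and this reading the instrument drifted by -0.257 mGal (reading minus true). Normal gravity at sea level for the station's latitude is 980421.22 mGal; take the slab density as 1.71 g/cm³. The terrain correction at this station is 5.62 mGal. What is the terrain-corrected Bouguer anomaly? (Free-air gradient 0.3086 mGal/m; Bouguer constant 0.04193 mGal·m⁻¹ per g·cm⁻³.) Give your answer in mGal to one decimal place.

Drift-corrected reading = 979997.84 − (-0.257) = 979998.097 mGal
Free-air correction = 0.3086 × 963.7 = 297.40 mGal
Free-air anomaly = 979998.097 − 980421.22 + (297.40) = -125.723 mGal
Bouguer slab correction = 0.04193 × 1.71 × 963.7 = 69.10 mGal
Simple Bouguer anomaly = -125.723 − (69.10) = -194.823 mGal
Complete Bouguer anomaly = -194.823 + 5.62 = -189.203 mGal

-189.2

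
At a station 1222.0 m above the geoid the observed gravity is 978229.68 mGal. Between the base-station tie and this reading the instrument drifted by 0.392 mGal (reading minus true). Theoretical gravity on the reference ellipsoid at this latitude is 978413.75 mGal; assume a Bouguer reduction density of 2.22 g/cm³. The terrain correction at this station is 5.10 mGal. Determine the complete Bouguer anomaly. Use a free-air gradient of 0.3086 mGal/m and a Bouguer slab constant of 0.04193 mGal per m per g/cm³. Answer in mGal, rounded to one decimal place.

Drift-corrected reading = 978229.68 − (0.392) = 978229.288 mGal
Free-air correction = 0.3086 × 1222.0 = 377.11 mGal
Free-air anomaly = 978229.288 − 978413.75 + (377.11) = 192.648 mGal
Bouguer slab correction = 0.04193 × 2.22 × 1222.0 = 113.75 mGal
Simple Bouguer anomaly = 192.648 − (113.75) = 78.898 mGal
Complete Bouguer anomaly = 78.898 + 5.10 = 83.998 mGal

84.0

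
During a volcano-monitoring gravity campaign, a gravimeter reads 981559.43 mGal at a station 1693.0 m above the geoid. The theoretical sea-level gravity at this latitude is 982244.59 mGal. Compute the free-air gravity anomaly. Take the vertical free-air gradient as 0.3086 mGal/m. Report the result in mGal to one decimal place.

Free-air correction = 0.3086 × 1693.0 = 522.46 mGal
Free-air anomaly = 981559.43 − 982244.59 + (522.46) = -162.70 mGal

-162.7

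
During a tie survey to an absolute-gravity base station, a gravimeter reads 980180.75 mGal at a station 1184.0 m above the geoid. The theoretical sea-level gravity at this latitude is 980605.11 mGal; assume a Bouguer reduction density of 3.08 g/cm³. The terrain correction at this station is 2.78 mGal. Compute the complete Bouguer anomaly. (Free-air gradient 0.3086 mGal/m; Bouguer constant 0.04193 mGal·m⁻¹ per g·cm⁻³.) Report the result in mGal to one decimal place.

Free-air correction = 0.3086 × 1184.0 = 365.38 mGal
Free-air anomaly = 980180.75 − 980605.11 + (365.38) = -58.98 mGal
Bouguer slab correction = 0.04193 × 3.08 × 1184.0 = 152.91 mGal
Simple Bouguer anomaly = -58.98 − (152.91) = -211.89 mGal
Complete Bouguer anomaly = -211.89 + 2.78 = -209.11 mGal

-209.1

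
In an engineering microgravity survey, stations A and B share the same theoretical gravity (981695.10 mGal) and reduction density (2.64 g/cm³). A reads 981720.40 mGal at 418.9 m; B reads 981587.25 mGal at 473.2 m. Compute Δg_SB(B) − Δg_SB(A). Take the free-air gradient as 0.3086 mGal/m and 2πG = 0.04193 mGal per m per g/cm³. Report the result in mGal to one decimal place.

-122.4

Δg_SB(A) = 981720.40 − 981695.10 + 0.3086×418.9 − 0.04193×2.64×418.9 = 108.20 mGal
Δg_SB(B) = 981587.25 − 981695.10 + 0.3086×473.2 − 0.04193×2.64×473.2 = -14.20 mGal
Difference = -14.20 − (108.20) = -122.40 mGal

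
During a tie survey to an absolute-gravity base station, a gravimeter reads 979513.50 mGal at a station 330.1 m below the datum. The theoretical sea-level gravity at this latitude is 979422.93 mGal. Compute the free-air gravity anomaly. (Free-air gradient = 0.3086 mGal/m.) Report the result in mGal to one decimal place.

-11.3

Free-air correction = 0.3086 × -330.1 = -101.87 mGal
Free-air anomaly = 979513.50 − 979422.93 + (-101.87) = -11.30 mGal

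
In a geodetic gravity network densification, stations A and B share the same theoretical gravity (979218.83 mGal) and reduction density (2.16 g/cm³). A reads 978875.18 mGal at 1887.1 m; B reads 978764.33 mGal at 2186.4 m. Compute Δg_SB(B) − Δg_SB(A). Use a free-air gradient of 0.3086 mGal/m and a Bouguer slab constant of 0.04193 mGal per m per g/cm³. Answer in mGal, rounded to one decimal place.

Δg_SB(A) = 978875.18 − 979218.83 + 0.3086×1887.1 − 0.04193×2.16×1887.1 = 67.80 mGal
Δg_SB(B) = 978764.33 − 979218.83 + 0.3086×2186.4 − 0.04193×2.16×2186.4 = 22.20 mGal
Difference = 22.20 − (67.80) = -45.60 mGal

-45.6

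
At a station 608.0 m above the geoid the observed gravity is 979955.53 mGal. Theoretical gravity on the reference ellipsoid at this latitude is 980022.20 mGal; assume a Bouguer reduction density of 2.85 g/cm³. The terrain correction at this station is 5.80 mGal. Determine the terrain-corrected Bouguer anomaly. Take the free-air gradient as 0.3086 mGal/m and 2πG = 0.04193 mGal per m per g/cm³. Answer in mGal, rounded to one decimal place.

54.1

Free-air correction = 0.3086 × 608.0 = 187.63 mGal
Free-air anomaly = 979955.53 − 980022.20 + (187.63) = 120.96 mGal
Bouguer slab correction = 0.04193 × 2.85 × 608.0 = 72.66 mGal
Simple Bouguer anomaly = 120.96 − (72.66) = 48.30 mGal
Complete Bouguer anomaly = 48.30 + 5.80 = 54.10 mGal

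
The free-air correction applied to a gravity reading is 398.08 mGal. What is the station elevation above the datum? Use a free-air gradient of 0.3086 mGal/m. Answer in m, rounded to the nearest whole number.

h = 398.08 / 0.3086 = 1289.95 m

1290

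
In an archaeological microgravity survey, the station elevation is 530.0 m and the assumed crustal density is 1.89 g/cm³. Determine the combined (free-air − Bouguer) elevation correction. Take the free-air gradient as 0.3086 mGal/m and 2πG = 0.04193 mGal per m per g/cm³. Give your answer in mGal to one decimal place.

Combined gradient = 0.3086 − 0.04193 × 1.89 = 0.2293523 mGal/m
Combined elevation correction = 0.2293523 × 530.0 = 121.6 mGal

121.6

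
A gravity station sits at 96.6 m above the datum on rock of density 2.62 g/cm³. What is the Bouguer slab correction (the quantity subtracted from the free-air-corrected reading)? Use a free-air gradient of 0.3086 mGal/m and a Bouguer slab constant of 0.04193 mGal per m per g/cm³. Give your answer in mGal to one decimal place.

10.6

Bouguer slab correction = 0.04193 × 2.62 × 96.6 = 10.6 mGal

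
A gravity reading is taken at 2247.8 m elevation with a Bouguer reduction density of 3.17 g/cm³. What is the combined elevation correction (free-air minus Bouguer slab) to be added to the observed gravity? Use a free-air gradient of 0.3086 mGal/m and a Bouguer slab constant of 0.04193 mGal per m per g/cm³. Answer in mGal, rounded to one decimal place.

Combined gradient = 0.3086 − 0.04193 × 3.17 = 0.1756819 mGal/m
Combined elevation correction = 0.1756819 × 2247.8 = 394.9 mGal

394.9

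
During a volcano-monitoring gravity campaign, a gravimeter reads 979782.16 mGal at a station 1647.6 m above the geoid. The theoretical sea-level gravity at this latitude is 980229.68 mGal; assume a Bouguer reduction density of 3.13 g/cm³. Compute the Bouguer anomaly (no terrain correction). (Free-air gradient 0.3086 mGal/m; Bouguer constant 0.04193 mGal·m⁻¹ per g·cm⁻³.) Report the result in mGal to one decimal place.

Free-air correction = 0.3086 × 1647.6 = 508.45 mGal
Free-air anomaly = 979782.16 − 980229.68 + (508.45) = 60.93 mGal
Bouguer slab correction = 0.04193 × 3.13 × 1647.6 = 216.23 mGal
Simple Bouguer anomaly = 60.93 − (216.23) = -155.30 mGal

-155.3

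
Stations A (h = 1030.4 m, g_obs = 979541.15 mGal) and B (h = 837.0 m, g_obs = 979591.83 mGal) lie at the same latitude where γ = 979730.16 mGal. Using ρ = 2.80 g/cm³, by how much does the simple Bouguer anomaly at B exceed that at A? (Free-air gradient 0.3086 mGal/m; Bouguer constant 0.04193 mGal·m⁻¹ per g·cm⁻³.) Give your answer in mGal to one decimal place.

13.7

Δg_SB(A) = 979541.15 − 979730.16 + 0.3086×1030.4 − 0.04193×2.80×1030.4 = 8.00 mGal
Δg_SB(B) = 979591.83 − 979730.16 + 0.3086×837.0 − 0.04193×2.80×837.0 = 21.70 mGal
Difference = 21.70 − (8.00) = 13.70 mGal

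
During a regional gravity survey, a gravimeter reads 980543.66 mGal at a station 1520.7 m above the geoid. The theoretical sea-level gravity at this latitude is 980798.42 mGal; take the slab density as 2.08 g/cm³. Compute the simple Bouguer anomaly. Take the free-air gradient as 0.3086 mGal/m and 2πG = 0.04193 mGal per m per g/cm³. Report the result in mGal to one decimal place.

81.9

Free-air correction = 0.3086 × 1520.7 = 469.29 mGal
Free-air anomaly = 980543.66 − 980798.42 + (469.29) = 214.53 mGal
Bouguer slab correction = 0.04193 × 2.08 × 1520.7 = 132.63 mGal
Simple Bouguer anomaly = 214.53 − (132.63) = 81.90 mGal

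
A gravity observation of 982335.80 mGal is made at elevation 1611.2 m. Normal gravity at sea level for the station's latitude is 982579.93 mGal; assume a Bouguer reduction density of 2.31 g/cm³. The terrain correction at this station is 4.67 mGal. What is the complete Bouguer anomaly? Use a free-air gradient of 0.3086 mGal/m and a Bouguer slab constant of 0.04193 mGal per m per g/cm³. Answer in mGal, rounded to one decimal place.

Free-air correction = 0.3086 × 1611.2 = 497.22 mGal
Free-air anomaly = 982335.80 − 982579.93 + (497.22) = 253.09 mGal
Bouguer slab correction = 0.04193 × 2.31 × 1611.2 = 156.06 mGal
Simple Bouguer anomaly = 253.09 − (156.06) = 97.03 mGal
Complete Bouguer anomaly = 97.03 + 4.67 = 101.70 mGal

101.7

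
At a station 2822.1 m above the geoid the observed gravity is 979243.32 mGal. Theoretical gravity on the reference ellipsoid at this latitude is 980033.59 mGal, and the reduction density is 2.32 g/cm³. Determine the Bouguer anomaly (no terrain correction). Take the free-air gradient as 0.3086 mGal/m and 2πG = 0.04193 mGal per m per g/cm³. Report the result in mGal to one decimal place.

-193.9

Free-air correction = 0.3086 × 2822.1 = 870.90 mGal
Free-air anomaly = 979243.32 − 980033.59 + (870.90) = 80.63 mGal
Bouguer slab correction = 0.04193 × 2.32 × 2822.1 = 274.53 mGal
Simple Bouguer anomaly = 80.63 − (274.53) = -193.90 mGal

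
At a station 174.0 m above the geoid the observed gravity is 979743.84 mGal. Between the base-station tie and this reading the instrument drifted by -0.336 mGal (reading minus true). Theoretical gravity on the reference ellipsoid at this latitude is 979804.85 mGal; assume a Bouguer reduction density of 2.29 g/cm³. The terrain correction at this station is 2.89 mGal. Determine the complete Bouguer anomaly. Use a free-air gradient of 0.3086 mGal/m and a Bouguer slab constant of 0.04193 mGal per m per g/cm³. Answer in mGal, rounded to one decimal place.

Drift-corrected reading = 979743.84 − (-0.336) = 979744.176 mGal
Free-air correction = 0.3086 × 174.0 = 53.70 mGal
Free-air anomaly = 979744.176 − 979804.85 + (53.70) = -6.974 mGal
Bouguer slab correction = 0.04193 × 2.29 × 174.0 = 16.71 mGal
Simple Bouguer anomaly = -6.974 − (16.71) = -23.684 mGal
Complete Bouguer anomaly = -23.684 + 2.89 = -20.794 mGal

-20.8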